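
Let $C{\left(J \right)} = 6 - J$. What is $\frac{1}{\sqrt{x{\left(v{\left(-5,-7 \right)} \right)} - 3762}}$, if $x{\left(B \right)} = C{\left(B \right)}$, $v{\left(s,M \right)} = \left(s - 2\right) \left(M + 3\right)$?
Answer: $- \frac{i \sqrt{946}}{1892} \approx - 0.016256 i$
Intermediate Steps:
$v{\left(s,M \right)} = \left(-2 + s\right) \left(3 + M\right)$
$x{\left(B \right)} = 6 - B$
$\frac{1}{\sqrt{x{\left(v{\left(-5,-7 \right)} \right)} - 3762}} = \frac{1}{\sqrt{\left(6 - \left(-6 - -14 + 3 \left(-5\right) - -35\right)\right) - 3762}} = \frac{1}{\sqrt{\left(6 - \left(-6 + 14 - 15 + 35\right)\right) - 3762}} = \frac{1}{\sqrt{\left(6 - 28\right) - 3762}} = \frac{1}{\sqrt{-22 - 3762}} = \frac{1}{\sqrt{-3784}} = \frac{1}{2 i \sqrt{946}} = - \frac{i \sqrt{946}}{1892}$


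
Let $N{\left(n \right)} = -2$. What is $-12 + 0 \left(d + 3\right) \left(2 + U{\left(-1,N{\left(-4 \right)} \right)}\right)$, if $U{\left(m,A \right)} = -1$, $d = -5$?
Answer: $-12$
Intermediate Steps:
$-12 + 0 \left(d + 3\right) \left(2 + U{\left(-1,N{\left(-4 \right)} \right)}\right) = -12 + 0 \left(-5 + 3\right) \left(2 - 1\right) = -12 + 0 \left(\left(-2\right) 1\right) = -12 + 0 \left(-2\right) = -12 + 0 = -12$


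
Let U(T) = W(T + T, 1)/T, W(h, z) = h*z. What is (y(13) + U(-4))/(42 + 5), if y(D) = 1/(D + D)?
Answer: 53/1222 ≈ 0.043371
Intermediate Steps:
y(D) = 1/(2*D)
U(T) = 2 (U(T) = ((T + T)*1)/T = ((2*T)*1)/T = (2*T)/T = 2)
(y(13) + U(-4))/(42 + 5) = ((½)/13 + 2)/(42 + 5) = ((½)*(1/13) + 2)/47 = (1/26 + 2)*(1/47) = (53/26)*(1/47) = 53/1222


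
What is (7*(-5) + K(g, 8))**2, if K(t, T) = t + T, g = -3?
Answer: 900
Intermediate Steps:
K(t, T) = T + t
(7*(-5) + K(g, 8))**2 = (7*(-5) + (8 - 3))**2 = (-35 + 5)**2 = (-30)**2 = 900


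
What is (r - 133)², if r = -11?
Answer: 20736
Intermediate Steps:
(r - 133)² = (-11 - 133)² = (-144)² = 20736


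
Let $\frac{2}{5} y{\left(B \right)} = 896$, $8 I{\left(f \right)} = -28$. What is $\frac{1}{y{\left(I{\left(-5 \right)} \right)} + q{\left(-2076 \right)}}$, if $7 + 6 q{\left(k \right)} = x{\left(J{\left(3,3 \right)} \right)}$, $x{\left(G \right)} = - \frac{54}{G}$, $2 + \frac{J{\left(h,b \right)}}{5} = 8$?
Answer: $\frac{15}{33578} \approx 0.00044672$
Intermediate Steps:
$J{\left(h,b \right)} = 30$ ($J{\left(h,b \right)} = -10 + 5 \cdot 8 = -10 + 40 = 30$)
$I{\left(f \right)} = - \frac{7}{2}$ ($I{\left(f \right)} = \frac{1}{8} \left(-28\right) = - \frac{7}{2}$)
$y{\left(B \right)} = 2240$ ($y{\left(B \right)} = \frac{5}{2} \cdot 896 = 2240$)
$q{\left(k \right)} = - \frac{22}{15}$ ($q{\left(k \right)} = - \frac{7}{6} + \frac{\left(-54\right) \frac{1}{30}}{6} = - \frac{7}{6} + \frac{1}{6} \left(- \frac{9}{5}\right) = - \frac{7}{6} - \frac{3}{10} = - \frac{22}{15}$)
$\frac{1}{y{\left(I{\left(-5 \right)} \right)} + q{\left(-2076 \right)}} = \frac{1}{2240 - \frac{22}{15}} = \frac{1}{\frac{33578}{15}} = \frac{15}{33578}$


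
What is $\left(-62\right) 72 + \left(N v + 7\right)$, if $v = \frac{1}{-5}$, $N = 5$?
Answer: $-4458$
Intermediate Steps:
$v = - \frac{1}{5} \approx -0.2$
$\left(-62\right) 72 + \left(N v + 7\right) = \left(-62\right) 72 + \left(5 \left(- \frac{1}{5}\right) + 7\right) = -4464 + \left(-1 + 7\right) = -4464 + 6 = -4458$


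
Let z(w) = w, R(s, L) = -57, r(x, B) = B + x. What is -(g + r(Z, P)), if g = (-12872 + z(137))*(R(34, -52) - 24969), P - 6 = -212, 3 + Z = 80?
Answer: -318705981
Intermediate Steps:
Z = 77 (Z = -3 + 80 = 77)
P = -206 (P = 6 - 212 = -206)
g = 318706110 (g = (-12872 + 137)*(-57 - 24969) = -12735*(-25026) = 318706110)
-(g + r(Z, P)) = -(318706110 + (-206 + 77)) = -(318706110 - 129) = -1*318705981 = -318705981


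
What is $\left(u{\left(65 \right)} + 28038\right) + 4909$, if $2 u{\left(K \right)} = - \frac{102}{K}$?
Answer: $\frac{2141504}{65} \approx 32946.0$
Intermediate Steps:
$u{\left(K \right)} = - \frac{51}{K}$ ($u{\left(K \right)} = \frac{\left(-102\right) \frac{1}{K}}{2} = - \frac{51}{K}$)
$\left(u{\left(65 \right)} + 28038\right) + 4909 = \left(- \frac{51}{65} + 28038\right) + 4909 = \frac{1822419}{65} + 4909 = \frac{2141504}{65}$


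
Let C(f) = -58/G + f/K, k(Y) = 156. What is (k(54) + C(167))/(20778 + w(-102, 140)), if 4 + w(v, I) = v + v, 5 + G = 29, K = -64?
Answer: 28987/3949440 ≈ 0.0073395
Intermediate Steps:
G = 24 (G = -5 + 29 = 24)
C(f) = -29/12 - f/64 (C(f) = -58/24 + f/(-64) = -58*1/24 + f*(-1/64) = -29/12 - f/64)
w(v, I) = -4 + 2*v (w(v, I) = -4 + (v + v) = -4 + 2*v)
(k(54) + C(167))/(20778 + w(-102, 140)) = (156 + (-29/12 - 1/64*167))/(20778 + (-4 + 2*(-102))) = (156 + (-29/12 - 167/64))/(20778 + (-4 - 204)) = (156 - 965/192)/(20778 - 208) = (28987/192)/20570 = (28987/192)*(1/20570) = 28987/3949440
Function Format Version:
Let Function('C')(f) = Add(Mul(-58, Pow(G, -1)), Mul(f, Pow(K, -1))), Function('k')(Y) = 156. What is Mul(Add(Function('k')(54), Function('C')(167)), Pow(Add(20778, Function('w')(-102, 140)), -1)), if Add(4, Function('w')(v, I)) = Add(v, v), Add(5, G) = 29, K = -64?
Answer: Rational(28987, 3949440) ≈ 0.0073395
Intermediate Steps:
G = 24 (G = Add(-5, 29) = 24)
Function('C')(f) = Add(Rational(-29, 12), Mul(Rational(-1, 64), f)) (Function('C')(f) = Add(Mul(-58, Pow(24, -1)), Mul(f, Pow(-64, -1))) = Add(Mul(-58, Rational(1, 24)), Mul(f, Rational(-1, 64))) = Add(Rational(-29, 12), Mul(Rational(-1, 64), f)))
Function('w')(v, I) = Add(-4, Mul(2, v)) (Function('w')(v, I) = Add(-4, Add(v, v)) = Add(-4, Mul(2, v)))
Mul(Add(Function('k')(54), Function('C')(167)), Pow(Add(20778, Function('w')(-102, 140)), -1)) = Mul(Add(156, Add(Rational(-29, 12), Mul(Rational(-1, 64), 167))), Pow(Add(20778, Add(-4, Mul(2, -102))), -1)) = Mul(Add(156, Add(Rational(-29, 12), Rational(-167, 64))), Pow(Add(20778, Add(-4, -204)), -1)) = Mul(Add(156, Rational(-965, 192)), Pow(Add(20778, -208), -1)) = Mul(Rational(28987, 192), Pow(20570, -1)) = Mul(Rational(28987, 192), Rational(1, 20570)) = Rational(28987, 3949440)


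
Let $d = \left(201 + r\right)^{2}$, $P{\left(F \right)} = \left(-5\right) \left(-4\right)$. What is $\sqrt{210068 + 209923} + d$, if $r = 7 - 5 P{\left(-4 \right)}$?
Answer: $11664 + 11 \sqrt{3471} \approx 12312.0$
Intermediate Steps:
$P{\left(F \right)} = 20$
$r = -93$ ($r = 7 - 100 = -93$)
$d = 11664$ ($d = \left(201 - 93\right)^{2} = 108^{2} = 11664$)
$\sqrt{210068 + 209923} + d = \sqrt{210068 + 209923} + 11664 = \sqrt{419991} + 11664 = 11 \sqrt{3471} + 11664 = 11664 + 11 \sqrt{3471}$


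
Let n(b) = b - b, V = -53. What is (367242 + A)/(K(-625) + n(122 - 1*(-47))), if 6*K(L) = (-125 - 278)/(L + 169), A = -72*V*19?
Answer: 1203145056/403 ≈ 2.9855e+6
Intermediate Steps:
n(b) = 0
A = 72504 (A = -72*(-53)*19 = 3816*19 = 72504)
K(L) = -403/(6*(169 + L)) (K(L) = ((-125 - 278)/(L + 169))/6 = (-403/(169 + L))/6 = -403/(6*(169 + L)))
(367242 + A)/(K(-625) + n(122 - 1*(-47))) = (367242 + 72504)/(-403/(1014 + 6*(-625)) + 0) = 439746/(-403/(1014 - 3750) + 0) = 439746/(-403/(-2736) + 0) = 439746/(-403*(-1/2736) + 0) = 439746/(403/2736 + 0) = 439746/(403/2736) = 439746*(2736/403) = 1203145056/403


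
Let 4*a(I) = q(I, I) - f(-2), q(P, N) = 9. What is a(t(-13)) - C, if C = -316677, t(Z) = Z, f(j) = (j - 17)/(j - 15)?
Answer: 10767085/34 ≈ 3.1668e+5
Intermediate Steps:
f(j) = (-17 + j)/(-15 + j)
a(I) = 67/34 (a(I) = (9 - (-17 - 2)/(-15 - 2))/4 = (9 - (-19)/(-17))/4 = (9 - (-1)*(-19)/17)/4 = (9 - 1*19/17)/4 = (9 - 19/17)/4 = (¼)*(134/17) = 67/34)
a(t(-13)) - C = 67/34 - 1*(-316677) = 67/34 + 316677 = 10767085/34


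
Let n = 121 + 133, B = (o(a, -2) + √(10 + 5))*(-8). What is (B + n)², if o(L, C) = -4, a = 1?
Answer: 82756 - 4576*√15 ≈ 65033.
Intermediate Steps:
B = 32 - 8*√15 (B = (-4 + √(10 + 5))*(-8) = (-4 + √15)*(-8) = 32 - 8*√15 ≈ 1.0161)
n = 254
(B + n)² = ((32 - 8*√15) + 254)² = (286 - 8*√15)²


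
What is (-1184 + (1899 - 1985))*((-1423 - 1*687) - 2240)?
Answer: 5524500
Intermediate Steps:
(-1184 + (1899 - 1985))*((-1423 - 1*687) - 2240) = (-1184 - 86)*((-1423 - 687) - 2240) = -1270*(-2110 - 2240) = -1270*(-4350) = 5524500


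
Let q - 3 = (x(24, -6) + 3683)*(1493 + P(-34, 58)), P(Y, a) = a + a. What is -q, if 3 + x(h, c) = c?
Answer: -5911469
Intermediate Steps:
P(Y, a) = 2*a
x(h, c) = -3 + c
q = 5911469 (q = 3 + ((-3 - 6) + 3683)*(1493 + 2*58) = 3 + (-9 + 3683)*(1493 + 116) = 3 + 3674*1609 = 3 + 5911466 = 5911469)
-q = -1*5911469 = -5911469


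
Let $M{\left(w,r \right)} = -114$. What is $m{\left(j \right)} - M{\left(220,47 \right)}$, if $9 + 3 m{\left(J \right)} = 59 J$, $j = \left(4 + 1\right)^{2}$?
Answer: $\frac{1808}{3} \approx 602.67$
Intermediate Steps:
$j = 25$ ($j = 5^{2} = 25$)
$m{\left(J \right)} = -3 + \frac{59 J}{3}$
$m{\left(j \right)} - M{\left(220,47 \right)} = \left(-3 + \frac{59}{3} \cdot 25\right) - -114 = \left(-3 + \frac{1475}{3}\right) + 114 = \frac{1466}{3} + 114 = \frac{1808}{3}$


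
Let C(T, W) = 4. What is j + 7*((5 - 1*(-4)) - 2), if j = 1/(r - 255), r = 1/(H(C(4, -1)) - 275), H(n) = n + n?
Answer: 3335947/68086 ≈ 48.996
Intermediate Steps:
H(n) = 2*n
r = -1/267 (r = 1/(2*4 - 275) = 1/(8 - 275) = 1/(-267) = -1/267 ≈ -0.0037453)
j = -267/68086 (j = 1/(-1/267 - 255) = 1/(-68086/267) = -267/68086 ≈ -0.0039215)
j + 7*((5 - 1*(-4)) - 2) = -267/68086 + 7*((5 - 1*(-4)) - 2) = -267/68086 + 7*((5 + 4) - 2) = -267/68086 + 7*(9 - 2) = -267/68086 + 7*7 = -267/68086 + 49 = 3335947/68086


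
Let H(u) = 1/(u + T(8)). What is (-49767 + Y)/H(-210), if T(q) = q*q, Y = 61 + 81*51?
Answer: 6653950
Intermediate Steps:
Y = 4192 (Y = 61 + 4131 = 4192)
T(q) = q²
H(u) = 1/(64 + u) (H(u) = 1/(u + 8²) = 1/(u + 64) = 1/(64 + u))
(-49767 + Y)/H(-210) = (-49767 + 4192)/(1/(64 - 210)) = -45575/(1/(-146)) = -45575/(-1/146) = -45575*(-146) = 6653950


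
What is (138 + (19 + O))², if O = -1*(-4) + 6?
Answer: 27889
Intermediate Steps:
O = 10 (O = 4 + 6 = 10)
(138 + (19 + O))² = (138 + (19 + 10))² = (138 + 29)² = 167² = 27889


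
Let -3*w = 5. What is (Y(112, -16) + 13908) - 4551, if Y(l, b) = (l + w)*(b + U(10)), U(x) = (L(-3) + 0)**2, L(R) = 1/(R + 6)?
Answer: 205306/27 ≈ 7603.9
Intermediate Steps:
w = -5/3 (w = -1/3*5 = -5/3 ≈ -1.6667)
L(R) = 1/(6 + R)
U(x) = 1/9 (U(x) = (1/(6 - 3) + 0)**2 = (1/3 + 0)**2 = (1/3)**2 = 1/9)
Y(l, b) = (-5/3 + l)*(1/9 + b) (Y(l, b) = (l - 5/3)*(b + 1/9) = (-5/3 + l)*(1/9 + b))
(Y(112, -16) + 13908) - 4551 = ((-5/27 - 5/3*(-16) + (1/9)*112 - 16*112) + 13908) - 4551 = ((-5/27 + 80/3 + 112/9 - 1792) + 13908) - 4551 = (-47333/27 + 13908) - 4551 = 328183/27 - 4551 = 205306/27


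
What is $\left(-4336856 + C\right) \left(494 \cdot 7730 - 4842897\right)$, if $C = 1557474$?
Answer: $2846857056814$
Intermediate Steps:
$\left(-4336856 + C\right) \left(494 \cdot 7730 - 4842897\right) = \left(-4336856 + 1557474\right) \left(494 \cdot 7730 - 4842897\right) = - 2779382 \left(3818620 - 4842897\right) = \left(-2779382\right) \left(-1024277\right) = 2846857056814$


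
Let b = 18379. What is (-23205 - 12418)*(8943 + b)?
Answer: -973291606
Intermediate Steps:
(-23205 - 12418)*(8943 + b) = (-23205 - 12418)*(8943 + 18379) = -35623*27322 = -973291606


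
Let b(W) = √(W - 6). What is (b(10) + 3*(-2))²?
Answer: 16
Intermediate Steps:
b(W) = √(-6 + W)
(b(10) + 3*(-2))² = (√(-6 + 10) + 3*(-2))² = (√4 - 6)² = (2 - 6)² = (-4)² = 16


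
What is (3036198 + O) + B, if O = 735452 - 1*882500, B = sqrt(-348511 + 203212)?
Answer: 2889150 + I*sqrt(145299) ≈ 2.8892e+6 + 381.18*I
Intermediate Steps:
B = I*sqrt(145299) (B = sqrt(-145299) = I*sqrt(145299) ≈ 381.18*I)
O = -147048 (O = 735452 - 882500 = -147048)
(3036198 + O) + B = (3036198 - 147048) + I*sqrt(145299) = 2889150 + I*sqrt(145299)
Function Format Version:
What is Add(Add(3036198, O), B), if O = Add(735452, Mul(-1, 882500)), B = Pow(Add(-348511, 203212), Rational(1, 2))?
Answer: Add(2889150, Mul(I, Pow(145299, Rational(1, 2)))) ≈ Add(2.8892e+6, Mul(381.18, I))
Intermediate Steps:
B = Mul(I, Pow(145299, Rational(1, 2))) (B = Pow(-145299, Rational(1, 2)) = Mul(I, Pow(145299, Rational(1, 2))) ≈ Mul(381.18, I))
O = -147048 (O = Add(735452, -882500) = -147048)
Add(Add(3036198, O), B) = Add(Add(3036198, -147048), Mul(I, Pow(145299, Rational(1, 2)))) = Add(2889150, Mul(I, Pow(145299, Rational(1, 2))))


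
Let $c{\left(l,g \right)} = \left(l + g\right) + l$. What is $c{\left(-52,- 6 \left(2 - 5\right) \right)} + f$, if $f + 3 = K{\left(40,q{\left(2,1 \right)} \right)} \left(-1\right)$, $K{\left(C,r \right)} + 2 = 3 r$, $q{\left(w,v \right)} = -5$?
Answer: $-72$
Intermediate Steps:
$K{\left(C,r \right)} = -2 + 3 r$
$c{\left(l,g \right)} = g + 2 l$ ($c{\left(l,g \right)} = \left(g + l\right) + l = g + 2 l$)
$f = 14$ ($f = -3 + \left(-2 + 3 \left(-5\right)\right) \left(-1\right) = -3 + \left(-2 - 15\right) \left(-1\right) = -3 - -17 = -3 + 17 = 14$)
$c{\left(-52,- 6 \left(2 - 5\right) \right)} + f = \left(- 6 \left(2 - 5\right) + 2 \left(-52\right)\right) + 14 = \left(\left(-6\right) \left(-3\right) - 104\right) + 14 = \left(18 - 104\right) + 14 = -86 + 14 = -72$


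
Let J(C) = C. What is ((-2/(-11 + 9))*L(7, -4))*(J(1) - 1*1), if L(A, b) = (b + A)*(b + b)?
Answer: 0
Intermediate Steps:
L(A, b) = 2*b*(A + b) (L(A, b) = (A + b)*(2*b) = 2*b*(A + b))
((-2/(-11 + 9))*L(7, -4))*(J(1) - 1*1) = ((-2/(-11 + 9))*(2*(-4)*(7 - 4)))*(1 - 1*1) = ((-2/(-2))*(2*(-4)*3))*(1 - 1) = (-2*(-1/2)*(-24))*0 = (1*(-24))*0 = -24*0 = 0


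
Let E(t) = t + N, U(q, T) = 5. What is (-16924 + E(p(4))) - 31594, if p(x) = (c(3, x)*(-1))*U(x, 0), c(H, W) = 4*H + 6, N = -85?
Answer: -48693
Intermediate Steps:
c(H, W) = 6 + 4*H
p(x) = -90 (p(x) = ((6 + 4*3)*(-1))*5 = ((6 + 12)*(-1))*5 = (18*(-1))*5 = -18*5 = -90)
E(t) = -85 + t (E(t) = t - 85 = -85 + t)
(-16924 + E(p(4))) - 31594 = (-16924 + (-85 - 90)) - 31594 = (-16924 - 175) - 31594 = -17099 - 31594 = -48693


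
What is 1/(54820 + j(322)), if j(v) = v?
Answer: 1/55142 ≈ 1.8135e-5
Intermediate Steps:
1/(54820 + j(322)) = 1/(54820 + 322) = 1/55142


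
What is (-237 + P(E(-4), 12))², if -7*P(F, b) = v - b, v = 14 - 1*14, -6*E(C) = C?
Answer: 2712609/49 ≈ 55359.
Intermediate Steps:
E(C) = -C/6
v = 0 (v = 14 - 14 = 0)
P(F, b) = b/7 (P(F, b) = -(0 - b)/7 = -(-1)*b/7 = b/7)
(-237 + P(E(-4), 12))² = (-237 + (⅐)*12)² = (-237 + 12/7)² = (-1647/7)² = 2712609/49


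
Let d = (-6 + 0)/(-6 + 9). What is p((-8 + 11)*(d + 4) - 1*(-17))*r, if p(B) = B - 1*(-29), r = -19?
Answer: -988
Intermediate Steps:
d = -2 (d = -6/3 = -6*⅓ = -2)
p(B) = 29 + B (p(B) = B + 29 = 29 + B)
p((-8 + 11)*(d + 4) - 1*(-17))*r = (29 + ((-8 + 11)*(-2 + 4) - 1*(-17)))*(-19) = (29 + (3*2 + 17))*(-19) = (29 + (6 + 17))*(-19) = (29 + 23)*(-19) = 52*(-19) = -988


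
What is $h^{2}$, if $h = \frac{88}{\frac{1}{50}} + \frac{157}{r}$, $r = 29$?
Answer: $\frac{16321851049}{841} \approx 1.9408 \cdot 10^{7}$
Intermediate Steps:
$h = \frac{127757}{29}$ ($h = \frac{88}{\frac{1}{50}} + \frac{157}{29} = 88 \frac{1}{\frac{1}{50}} + 157 \cdot \frac{1}{29} = 88 \cdot 50 + \frac{157}{29} = 4400 + \frac{157}{29} = \frac{127757}{29} \approx 4405.4$)
$h^{2} = \left(\frac{127757}{29}\right)^{2} = \frac{16321851049}{841}$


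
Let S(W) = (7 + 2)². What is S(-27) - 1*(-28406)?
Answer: 28487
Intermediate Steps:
S(W) = 81 (S(W) = 9² = 81)
S(-27) - 1*(-28406) = 81 - 1*(-28406) = 81 + 28406 = 28487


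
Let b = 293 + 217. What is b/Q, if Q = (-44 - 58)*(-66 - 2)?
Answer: 5/68 ≈ 0.073529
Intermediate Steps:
Q = 6936 (Q = -102*(-68) = 6936)
b = 510
b/Q = 510/6936 = 510*(1/6936) = 5/68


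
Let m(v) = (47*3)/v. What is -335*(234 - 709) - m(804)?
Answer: 42645453/268 ≈ 1.5912e+5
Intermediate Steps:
m(v) = 141/v
-335*(234 - 709) - m(804) = -335*(234 - 709) - 141/804 = -335*(-475) - 141/804 = 159125 - 1*47/268 = 159125 - 47/268 = 42645453/268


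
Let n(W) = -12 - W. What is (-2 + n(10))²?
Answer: 576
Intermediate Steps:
(-2 + n(10))² = (-2 + (-12 - 1*10))² = (-2 + (-12 - 10))² = (-2 - 22)² = (-24)² = 576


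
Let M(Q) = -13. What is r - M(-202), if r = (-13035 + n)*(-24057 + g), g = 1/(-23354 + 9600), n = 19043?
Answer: -993963367515/6877 ≈ -1.4453e+8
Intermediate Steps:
g = -1/13754 (g = 1/(-13754) = -1/13754 ≈ -7.2706e-5)
r = -993963456916/6877 (r = (-13035 + 19043)*(-24057 - 1/13754) = 6008*(-330879979/13754) = -993963456916/6877 ≈ -1.4453e+8)
r - M(-202) = -993963456916/6877 - 1*(-13) = -993963456916/6877 + 13 = -993963367515/6877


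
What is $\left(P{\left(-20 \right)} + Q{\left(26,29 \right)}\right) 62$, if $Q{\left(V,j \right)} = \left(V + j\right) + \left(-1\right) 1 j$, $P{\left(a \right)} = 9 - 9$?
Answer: $1612$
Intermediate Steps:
$P{\left(a \right)} = 0$
$Q{\left(V,j \right)} = V$ ($Q{\left(V,j \right)} = \left(V + j\right) - j = V$)
$\left(P{\left(-20 \right)} + Q{\left(26,29 \right)}\right) 62 = \left(0 + 26\right) 62 = 26 \cdot 62 = 1612$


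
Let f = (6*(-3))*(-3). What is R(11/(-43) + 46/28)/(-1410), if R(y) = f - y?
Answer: -31673/848820 ≈ -0.037314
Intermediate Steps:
f = 54 (f = -18*(-3) = 54)
R(y) = 54 - y
R(11/(-43) + 46/28)/(-1410) = (54 - (11/(-43) + 46/28))/(-1410) = (54 - (11*(-1/43) + 46*(1/28)))*(-1/1410) = (54 - (-11/43 + 23/14))*(-1/1410) = (54 - 1*835/602)*(-1/1410) = (54 - 835/602)*(-1/1410) = (31673/602)*(-1/1410) = -31673/848820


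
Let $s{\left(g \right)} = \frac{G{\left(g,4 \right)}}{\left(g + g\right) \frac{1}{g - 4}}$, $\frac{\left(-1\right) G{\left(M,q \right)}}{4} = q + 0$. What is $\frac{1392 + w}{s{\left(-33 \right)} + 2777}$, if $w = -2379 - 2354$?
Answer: $- \frac{110253}{91345} \approx -1.207$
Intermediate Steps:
$G{\left(M,q \right)} = - 4 q$ ($G{\left(M,q \right)} = - 4 \left(q + 0\right) = - 4 q$)
$w = -4733$
$s{\left(g \right)} = - \frac{8 \left(-4 + g\right)}{g}$ ($s{\left(g \right)} = \frac{\left(-4\right) 4}{\left(g + g\right) \frac{1}{g - 4}} = - \frac{16}{2 g \frac{1}{-4 + g}} = - 16 \frac{-4 + g}{2 g} = - \frac{8 \left(-4 + g\right)}{g}$)
$\frac{1392 + w}{s{\left(-33 \right)} + 2777} = \frac{1392 - 4733}{\left(-8 + \frac{32}{-33}\right) + 2777} = - \frac{3341}{\left(-8 + 32 \left(- \frac{1}{33}\right)\right) + 2777} = - \frac{3341}{\left(-8 - \frac{32}{33}\right) + 2777} = - \frac{3341}{- \frac{296}{33} + 2777} = - \frac{3341}{\frac{91345}{33}} = \left(-3341\right) \frac{33}{91345} = - \frac{110253}{91345}$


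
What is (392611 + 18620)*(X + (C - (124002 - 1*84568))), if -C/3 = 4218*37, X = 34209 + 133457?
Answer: -139804558146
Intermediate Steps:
X = 167666
C = -468198 (C = -12654*37 = -3*156066 = -468198)
(392611 + 18620)*(X + (C - (124002 - 1*84568))) = (392611 + 18620)*(167666 + (-468198 - (124002 - 1*84568))) = 411231*(167666 + (-468198 - (124002 - 84568))) = 411231*(167666 + (-468198 - 1*39434)) = 411231*(167666 + (-468198 - 39434)) = 411231*(167666 - 507632) = 411231*(-339966) = -139804558146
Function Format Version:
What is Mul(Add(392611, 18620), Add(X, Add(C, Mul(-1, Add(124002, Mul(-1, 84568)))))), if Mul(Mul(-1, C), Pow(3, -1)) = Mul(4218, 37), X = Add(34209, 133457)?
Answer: -139804558146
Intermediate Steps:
X = 167666
C = -468198 (C = Mul(-3, Mul(4218, 37)) = Mul(-3, 156066) = -468198)
Mul(Add(392611, 18620), Add(X, Add(C, Mul(-1, Add(124002, Mul(-1, 84568)))))) = Mul(Add(392611, 18620), Add(167666, Add(-468198, Mul(-1, Add(124002, Mul(-1, 84568)))))) = Mul(411231, Add(167666, Add(-468198, Mul(-1, Add(124002, -84568))))) = Mul(411231, Add(167666, Add(-468198, Mul(-1, 39434)))) = Mul(411231, Add(167666, Add(-468198, -39434))) = Mul(411231, Add(167666, -507632)) = Mul(411231, -339966) = -139804558146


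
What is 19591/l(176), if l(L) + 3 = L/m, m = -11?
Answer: -19591/19 ≈ -1031.1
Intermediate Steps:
l(L) = -3 - L/11 (l(L) = -3 + L/(-11) = -3 + L*(-1/11) = -3 - L/11)
19591/l(176) = 19591/(-3 - 1/11*176) = 19591/(-3 - 16) = 19591/(-19) = 19591*(-1/19) = -19591/19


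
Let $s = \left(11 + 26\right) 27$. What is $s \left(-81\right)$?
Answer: $-80919$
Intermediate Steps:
$s = 999$ ($s = 37 \cdot 27 = 999$)
$s \left(-81\right) = 999 \left(-81\right) = -80919$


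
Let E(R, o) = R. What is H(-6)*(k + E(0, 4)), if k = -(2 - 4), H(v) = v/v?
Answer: 2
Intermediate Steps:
H(v) = 1
k = 2 (k = -1*(-2) = 2)
H(-6)*(k + E(0, 4)) = 1*(2 + 0) = 1*2 = 2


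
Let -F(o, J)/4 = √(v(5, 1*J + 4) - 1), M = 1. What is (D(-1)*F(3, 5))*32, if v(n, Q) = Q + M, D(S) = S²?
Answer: -384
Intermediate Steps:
v(n, Q) = 1 + Q (v(n, Q) = Q + 1 = 1 + Q)
F(o, J) = -4*√(4 + J) (F(o, J) = -4*√((1 + (1*J + 4)) - 1) = -4*√((1 + (J + 4)) - 1) = -4*√((1 + (4 + J)) - 1) = -4*√((5 + J) - 1) = -4*√(4 + J))
(D(-1)*F(3, 5))*32 = ((-1)²*(-4*√(4 + 5)))*32 = (1*(-4*√9))*32 = (1*(-4*3))*32 = (1*(-12))*32 = -12*32 = -384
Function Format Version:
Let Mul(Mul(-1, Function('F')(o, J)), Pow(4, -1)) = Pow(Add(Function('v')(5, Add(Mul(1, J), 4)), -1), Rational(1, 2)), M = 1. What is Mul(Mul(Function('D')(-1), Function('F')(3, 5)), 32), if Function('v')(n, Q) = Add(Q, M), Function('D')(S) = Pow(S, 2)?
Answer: -384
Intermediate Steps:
Function('v')(n, Q) = Add(1, Q) (Function('v')(n, Q) = Add(Q, 1) = Add(1, Q))
Function('F')(o, J) = Mul(-4, Pow(Add(4, J), Rational(1, 2))) (Function('F')(o, J) = Mul(-4, Pow(Add(Add(1, Add(Mul(1, J), 4)), -1), Rational(1, 2))) = Mul(-4, Pow(Add(Add(1, Add(J, 4)), -1), Rational(1, 2))) = Mul(-4, Pow(Add(Add(1, Add(4, J)), -1), Rational(1, 2))) = Mul(-4, Pow(Add(Add(5, J), -1), Rational(1, 2))) = Mul(-4, Pow(Add(4, J), Rational(1, 2))))
Mul(Mul(Function('D')(-1), Function('F')(3, 5)), 32) = Mul(Mul(Pow(-1, 2), Mul(-4, Pow(Add(4, 5), Rational(1, 2)))), 32) = Mul(Mul(1, Mul(-4, Pow(9, Rational(1, 2)))), 32) = Mul(Mul(1, Mul(-4, 3)), 32) = Mul(Mul(1, -12), 32) = Mul(-12, 32) = -384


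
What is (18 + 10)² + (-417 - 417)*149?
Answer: -123482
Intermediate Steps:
(18 + 10)² + (-417 - 417)*149 = 28² - 834*149 = 784 - 124266 = -123482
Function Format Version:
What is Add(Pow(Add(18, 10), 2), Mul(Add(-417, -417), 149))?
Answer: -123482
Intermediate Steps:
Add(Pow(Add(18, 10), 2), Mul(Add(-417, -417), 149)) = Add(Pow(28, 2), Mul(-834, 149)) = Add(784, -124266) = -123482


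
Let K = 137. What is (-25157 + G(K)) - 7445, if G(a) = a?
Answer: -32465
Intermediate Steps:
(-25157 + G(K)) - 7445 = (-25157 + 137) - 7445 = -25020 - 7445 = -32465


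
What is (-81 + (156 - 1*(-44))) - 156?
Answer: -37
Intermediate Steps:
(-81 + (156 - 1*(-44))) - 156 = (-81 + (156 + 44)) - 156 = (-81 + 200) - 156 = 119 - 156 = -37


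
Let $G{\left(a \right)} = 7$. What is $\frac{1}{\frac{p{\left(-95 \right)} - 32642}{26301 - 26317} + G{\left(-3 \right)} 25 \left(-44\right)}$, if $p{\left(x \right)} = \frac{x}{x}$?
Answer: $- \frac{16}{90559} \approx -0.00017668$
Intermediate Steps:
$p{\left(x \right)} = 1$
$\frac{1}{\frac{p{\left(-95 \right)} - 32642}{26301 - 26317} + G{\left(-3 \right)} 25 \left(-44\right)} = \frac{1}{\frac{1 - 32642}{26301 - 26317} + 7 \cdot 25 \left(-44\right)} = \frac{1}{- \frac{32641}{-16} + 175 \left(-44\right)} = \frac{1}{\left(-32641\right) \left(- \frac{1}{16}\right) - 7700} = \frac{1}{\frac{32641}{16} - 7700} = \frac{1}{- \frac{90559}{16}} = - \frac{16}{90559}$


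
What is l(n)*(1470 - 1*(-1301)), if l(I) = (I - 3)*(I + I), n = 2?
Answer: -11084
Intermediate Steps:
l(I) = 2*I*(-3 + I) (l(I) = (-3 + I)*(2*I) = 2*I*(-3 + I))
l(n)*(1470 - 1*(-1301)) = (2*2*(-3 + 2))*(1470 - 1*(-1301)) = (2*2*(-1))*(1470 + 1301) = -4*2771 = -11084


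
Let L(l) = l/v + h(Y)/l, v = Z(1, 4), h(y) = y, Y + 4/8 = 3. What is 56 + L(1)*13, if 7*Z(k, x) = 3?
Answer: 713/6 ≈ 118.83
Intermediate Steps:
Y = 5/2 (Y = -1/2 + 3 = 5/2 ≈ 2.5000)
Z(k, x) = 3/7 (Z(k, x) = (1/7)*3 = 3/7)
v = 3/7 ≈ 0.42857
L(l) = 5/(2*l) + 7*l/3 (L(l) = l/(3/7) + 5/(2*l) = l*(7/3) + 5/(2*l) = 7*l/3 + 5/(2*l) = 5/(2*l) + 7*l/3)
56 + L(1)*13 = 56 + ((1/6)*(15 + 14*1**2)/1)*13 = 56 + ((1/6)*1*(15 + 14*1))*13 = 56 + ((1/6)*1*(15 + 14))*13 = 56 + ((1/6)*1*29)*13 = 56 + (29/6)*13 = 56 + 377/6 = 713/6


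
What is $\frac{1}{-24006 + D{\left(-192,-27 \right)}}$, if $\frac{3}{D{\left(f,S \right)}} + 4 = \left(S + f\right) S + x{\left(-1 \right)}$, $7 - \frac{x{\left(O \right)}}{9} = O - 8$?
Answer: $- \frac{6053}{145308315} \approx -4.1656 \cdot 10^{-5}$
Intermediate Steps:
$x{\left(O \right)} = 135 - 9 O$ ($x{\left(O \right)} = 63 - 9 \left(O - 8\right) = 63 - 9 \left(-8 + O\right) = 63 - \left(-72 + 9 O\right) = 135 - 9 O$)
$D{\left(f,S \right)} = \frac{3}{140 + S \left(S + f\right)}$ ($D{\left(f,S \right)} = \frac{3}{-4 + \left(\left(S + f\right) S + \left(135 - -9\right)\right)} = \frac{3}{-4 + \left(S \left(S + f\right) + \left(135 + 9\right)\right)} = \frac{3}{-4 + \left(S \left(S + f\right) + 144\right)} = \frac{3}{-4 + \left(144 + S \left(S + f\right)\right)} = \frac{3}{140 + S \left(S + f\right)}$)
$\frac{1}{-24006 + D{\left(-192,-27 \right)}} = \frac{1}{-24006 + \frac{3}{140 + \left(-27\right)^{2} - -5184}} = \frac{1}{-24006 + \frac{3}{140 + 729 + 5184}} = \frac{1}{-24006 + \frac{3}{6053}} = \frac{1}{- \frac{145308315}{6053}} = - \frac{6053}{145308315}$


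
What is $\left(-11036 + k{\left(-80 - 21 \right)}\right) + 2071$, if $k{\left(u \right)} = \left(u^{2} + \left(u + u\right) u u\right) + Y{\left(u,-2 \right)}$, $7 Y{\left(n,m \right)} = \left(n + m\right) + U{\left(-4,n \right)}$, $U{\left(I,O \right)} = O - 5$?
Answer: $- \frac{14415771}{7} \approx -2.0594 \cdot 10^{6}$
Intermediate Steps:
$U{\left(I,O \right)} = -5 + O$ ($U{\left(I,O \right)} = O - 5 = -5 + O$)
$Y{\left(n,m \right)} = - \frac{5}{7} + \frac{m}{7} + \frac{2 n}{7}$ ($Y{\left(n,m \right)} = \frac{\left(n + m\right) + \left(-5 + n\right)}{7} = \frac{\left(m + n\right) + \left(-5 + n\right)}{7} = \frac{-5 + m + 2 n}{7} = - \frac{5}{7} + \frac{m}{7} + \frac{2 n}{7}$)
$k{\left(u \right)} = -1 + u^{2} + 2 u^{3} + \frac{2 u}{7}$ ($k{\left(u \right)} = \left(u^{2} + \left(u + u\right) u u\right) + \left(- \frac{5}{7} + \frac{1}{7} \left(-2\right) + \frac{2 u}{7}\right) = \left(u^{2} + 2 u u u\right) - \left(1 - \frac{2 u}{7}\right) = \left(u^{2} + 2 u^{2} u\right) + \left(-1 + \frac{2 u}{7}\right) = \left(u^{2} + 2 u^{3}\right) + \left(-1 + \frac{2 u}{7}\right) = -1 + u^{2} + 2 u^{3} + \frac{2 u}{7}$)
$\left(-11036 + k{\left(-80 - 21 \right)}\right) + 2071 = \left(-11036 + \left(-1 + \left(-80 - 21\right)^{2} + 2 \left(-80 - 21\right)^{3} + \frac{2 \left(-80 - 21\right)}{7}\right)\right) + 2071 = \left(-11036 + \left(-1 + \left(-101\right)^{2} + 2 \left(-101\right)^{3} + \frac{2}{7} \left(-101\right)\right)\right) + 2071 = \left(-11036 + \left(-1 + 10201 + 2 \left(-1030301\right) - \frac{202}{7}\right)\right) + 2071 = \left(-11036 - \frac{14353016}{7}\right) + 2071 = - \frac{14430268}{7} + 2071 = - \frac{14415771}{7}$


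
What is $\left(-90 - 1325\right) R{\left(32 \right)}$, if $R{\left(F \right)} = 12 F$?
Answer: $-543360$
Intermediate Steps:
$\left(-90 - 1325\right) R{\left(32 \right)} = \left(-90 - 1325\right) 12 \cdot 32 = \left(-1415\right) 384 = -543360$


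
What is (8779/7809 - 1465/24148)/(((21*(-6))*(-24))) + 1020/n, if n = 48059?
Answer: 34781424341569/1612071073964736 ≈ 0.021576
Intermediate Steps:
(8779/7809 - 1465/24148)/(((21*(-6))*(-24))) + 1020/n = (8779/7809 - 1465/24148)/(((21*(-6))*(-24))) + 1020/48059 = (8779*(1/7809) - 1465*1/24148)/((-126*(-24))) + 1020*(1/48059) = (8779/7809 - 1465/24148)/3024 + 60/2827 = (200555107/188571732)*(1/3024) + 60/2827 = 200555107/570240917568 + 60/2827 = 34781424341569/1612071073964736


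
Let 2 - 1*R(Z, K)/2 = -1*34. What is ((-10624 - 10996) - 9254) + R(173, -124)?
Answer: -30802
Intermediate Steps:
R(Z, K) = 72 (R(Z, K) = 4 - (-2)*34 = 4 - 2*(-34) = 4 + 68 = 72)
((-10624 - 10996) - 9254) + R(173, -124) = ((-10624 - 10996) - 9254) + 72 = (-21620 - 9254) + 72 = -30874 + 72 = -30802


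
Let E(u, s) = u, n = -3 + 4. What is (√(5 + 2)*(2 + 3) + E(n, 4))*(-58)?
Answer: -58 - 290*√7 ≈ -825.27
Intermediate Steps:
n = 1
(√(5 + 2)*(2 + 3) + E(n, 4))*(-58) = (√(5 + 2)*(2 + 3) + 1)*(-58) = (√7*5 + 1)*(-58) = (5*√7 + 1)*(-58) = (1 + 5*√7)*(-58) = -58 - 290*√7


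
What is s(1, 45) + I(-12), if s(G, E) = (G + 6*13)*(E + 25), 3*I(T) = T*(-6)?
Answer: 5554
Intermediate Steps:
I(T) = -2*T (I(T) = (T*(-6))/3 = (-6*T)/3 = -2*T)
s(G, E) = (25 + E)*(78 + G) (s(G, E) = (G + 78)*(25 + E) = (78 + G)*(25 + E) = (25 + E)*(78 + G))
s(1, 45) + I(-12) = (1950 + 25*1 + 78*45 + 45*1) - 2*(-12) = (1950 + 25 + 3510 + 45) + 24 = 5530 + 24 = 5554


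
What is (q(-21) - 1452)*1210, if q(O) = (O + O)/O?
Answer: -1754500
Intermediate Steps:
q(O) = 2 (q(O) = (2*O)/O = 2)
(q(-21) - 1452)*1210 = (2 - 1452)*1210 = -1450*1210 = -1754500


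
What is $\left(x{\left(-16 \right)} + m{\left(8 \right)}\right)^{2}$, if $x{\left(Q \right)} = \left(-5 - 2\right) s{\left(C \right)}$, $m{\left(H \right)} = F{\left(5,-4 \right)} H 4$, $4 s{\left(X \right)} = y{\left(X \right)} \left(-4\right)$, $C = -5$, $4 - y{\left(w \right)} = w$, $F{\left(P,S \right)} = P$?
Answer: $49729$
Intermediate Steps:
$y{\left(w \right)} = 4 - w$
$s{\left(X \right)} = -4 + X$ ($s{\left(X \right)} = \frac{\left(4 - X\right) \left(-4\right)}{4} = \frac{-16 + 4 X}{4} = -4 + X$)
$m{\left(H \right)} = 20 H$ ($m{\left(H \right)} = 5 H 4 = 20 H$)
$x{\left(Q \right)} = 63$ ($x{\left(Q \right)} = \left(-5 - 2\right) \left(-4 - 5\right) = \left(-7\right) \left(-9\right) = 63$)
$\left(x{\left(-16 \right)} + m{\left(8 \right)}\right)^{2} = \left(63 + 20 \cdot 8\right)^{2} = \left(63 + 160\right)^{2} = 223^{2} = 49729$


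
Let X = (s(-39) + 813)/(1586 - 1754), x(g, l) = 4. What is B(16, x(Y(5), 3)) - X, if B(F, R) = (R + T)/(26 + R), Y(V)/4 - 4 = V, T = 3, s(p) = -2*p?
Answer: 4651/840 ≈ 5.5369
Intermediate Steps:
Y(V) = 16 + 4*V
B(F, R) = (3 + R)/(26 + R) (B(F, R) = (R + 3)/(26 + R) = (3 + R)/(26 + R))
X = -297/56 (X = (-2*(-39) + 813)/(1586 - 1754) = (78 + 813)/(-168) = 891*(-1/168) = -297/56 ≈ -5.3036)
B(16, x(Y(5), 3)) - X = (3 + 4)/(26 + 4) - 1*(-297/56) = 7/30 + 297/56 = 4651/840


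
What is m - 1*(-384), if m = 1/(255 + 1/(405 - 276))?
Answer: 12632193/32896 ≈ 384.00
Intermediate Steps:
m = 129/32896 (m = 1/(255 + 1/129) = 1/(32896/129) = 129/32896 ≈ 0.0039214)
m - 1*(-384) = 129/32896 - 1*(-384) = 129/32896 + 384 = 12632193/32896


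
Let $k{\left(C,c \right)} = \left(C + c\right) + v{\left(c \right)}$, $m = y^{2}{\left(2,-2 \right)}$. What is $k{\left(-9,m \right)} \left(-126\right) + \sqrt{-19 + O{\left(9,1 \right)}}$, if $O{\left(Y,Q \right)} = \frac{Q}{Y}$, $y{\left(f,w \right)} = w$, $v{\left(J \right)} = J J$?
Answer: $-1386 + \frac{i \sqrt{170}}{3} \approx -1386.0 + 4.3461 i$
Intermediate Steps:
$v{\left(J \right)} = J^{2}$
$m = 4$ ($m = \left(-2\right)^{2} = 4$)
$k{\left(C,c \right)} = C + c + c^{2}$ ($k{\left(C,c \right)} = \left(C + c\right) + c^{2} = C + c + c^{2}$)
$k{\left(-9,m \right)} \left(-126\right) + \sqrt{-19 + O{\left(9,1 \right)}} = \left(-9 + 4 + 4^{2}\right) \left(-126\right) + \sqrt{-19 + 1 \cdot \frac{1}{9}} = \left(-9 + 4 + 16\right) \left(-126\right) + \sqrt{-19 + 1 \cdot \frac{1}{9}} = 11 \left(-126\right) + \sqrt{-19 + \frac{1}{9}} = -1386 + \sqrt{- \frac{170}{9}} = -1386 + \frac{i \sqrt{170}}{3}$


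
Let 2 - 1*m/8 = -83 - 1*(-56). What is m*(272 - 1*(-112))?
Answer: 89088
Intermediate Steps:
m = 232 (m = 16 - 8*(-83 - 1*(-56)) = 16 - 8*(-83 + 56) = 16 - 8*(-27) = 16 + 216 = 232)
m*(272 - 1*(-112)) = 232*(272 - 1*(-112)) = 232*(272 + 112) = 232*384 = 89088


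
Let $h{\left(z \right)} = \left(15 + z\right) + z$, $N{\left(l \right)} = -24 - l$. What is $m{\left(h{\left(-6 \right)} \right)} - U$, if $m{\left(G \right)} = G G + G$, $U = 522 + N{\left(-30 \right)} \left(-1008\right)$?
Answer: $5538$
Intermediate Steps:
$h{\left(z \right)} = 15 + 2 z$
$U = -5526$ ($U = 522 + \left(-24 - -30\right) \left(-1008\right) = 522 + \left(-24 + 30\right) \left(-1008\right) = 522 + 6 \left(-1008\right) = 522 - 6048 = -5526$)
$m{\left(G \right)} = G + G^{2}$ ($m{\left(G \right)} = G^{2} + G = G + G^{2}$)
$m{\left(h{\left(-6 \right)} \right)} - U = \left(15 + 2 \left(-6\right)\right) \left(1 + \left(15 + 2 \left(-6\right)\right)\right) - -5526 = \left(15 - 12\right) \left(1 + \left(15 - 12\right)\right) + 5526 = 3 \left(1 + 3\right) + 5526 = 3 \cdot 4 + 5526 = 12 + 5526 = 5538$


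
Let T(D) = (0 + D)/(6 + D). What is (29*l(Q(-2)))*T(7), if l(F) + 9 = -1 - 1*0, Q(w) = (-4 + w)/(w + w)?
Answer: -2030/13 ≈ -156.15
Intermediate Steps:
Q(w) = (-4 + w)/(2*w) (Q(w) = (-4 + w)/((2*w)) = (-4 + w)*(1/(2*w)) = (-4 + w)/(2*w))
T(D) = D/(6 + D)
l(F) = -10 (l(F) = -9 + (-1 - 1*0) = -9 + (-1 + 0) = -9 - 1 = -10)
(29*l(Q(-2)))*T(7) = (29*(-10))*(7/(6 + 7)) = -2030/13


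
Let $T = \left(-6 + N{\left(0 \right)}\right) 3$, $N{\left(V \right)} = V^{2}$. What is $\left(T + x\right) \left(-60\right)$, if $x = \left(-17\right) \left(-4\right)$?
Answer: $-3000$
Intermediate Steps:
$x = 68$
$T = -18$ ($T = \left(-6 + 0^{2}\right) 3 = \left(-6 + 0\right) 3 = \left(-6\right) 3 = -18$)
$\left(T + x\right) \left(-60\right) = \left(-18 + 68\right) \left(-60\right) = 50 \left(-60\right) = -3000$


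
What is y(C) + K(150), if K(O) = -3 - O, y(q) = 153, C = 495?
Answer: 0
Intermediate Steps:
y(C) + K(150) = 153 + (-3 - 1*150) = 153 + (-3 - 150) = 153 - 153 = 0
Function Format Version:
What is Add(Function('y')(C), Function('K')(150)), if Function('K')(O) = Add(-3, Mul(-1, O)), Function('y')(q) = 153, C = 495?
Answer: 0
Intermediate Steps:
Add(Function('y')(C), Function('K')(150)) = Add(153, Add(-3, Mul(-1, 150))) = Add(153, Add(-3, -150)) = Add(153, -153) = 0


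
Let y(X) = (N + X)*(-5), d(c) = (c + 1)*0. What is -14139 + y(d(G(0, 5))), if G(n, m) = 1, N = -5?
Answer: -14114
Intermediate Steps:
d(c) = 0 (d(c) = (1 + c)*0 = 0)
y(X) = 25 - 5*X (y(X) = (-5 + X)*(-5) = 25 - 5*X)
-14139 + y(d(G(0, 5))) = -14139 + (25 - 5*0) = -14139 + (25 + 0) = -14139 + 25 = -14114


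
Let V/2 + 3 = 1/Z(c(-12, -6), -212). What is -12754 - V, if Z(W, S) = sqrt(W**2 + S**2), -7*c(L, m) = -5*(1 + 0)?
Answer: -12748 - 14*sqrt(2202281)/2202281 ≈ -12748.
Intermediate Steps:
c(L, m) = 5/7 (c(L, m) = -(-5)*(1 + 0)/7 = -(-5)/7 = -1/7*(-5) = 5/7)
Z(W, S) = sqrt(S**2 + W**2)
V = -6 + 14*sqrt(2202281)/2202281 (V = -6 + 2/(sqrt((-212)**2 + (5/7)**2)) = -6 + 2/(sqrt(44944 + 25/49)) = -6 + 2/(sqrt(2202281/49)) = -6 + 2/((sqrt(2202281)/7)) = -6 + 2*(7*sqrt(2202281)/2202281) = -6 + 14*sqrt(2202281)/2202281 ≈ -5.9906)
-12754 - V = -12754 - (-6 + 14*sqrt(2202281)/2202281) = -12754 + (6 - 14*sqrt(2202281)/2202281) = -12748 - 14*sqrt(2202281)/2202281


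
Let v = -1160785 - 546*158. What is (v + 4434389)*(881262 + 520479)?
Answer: 4467819551976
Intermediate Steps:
v = -1247053 (v = -1160785 - 86268 = -1247053)
(v + 4434389)*(881262 + 520479) = (-1247053 + 4434389)*(881262 + 520479) = 3187336*1401741 = 4467819551976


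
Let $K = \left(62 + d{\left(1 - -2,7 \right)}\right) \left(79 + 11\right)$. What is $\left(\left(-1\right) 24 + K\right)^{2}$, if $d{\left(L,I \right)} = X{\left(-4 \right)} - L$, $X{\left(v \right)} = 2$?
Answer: $29877156$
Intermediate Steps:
$d{\left(L,I \right)} = 2 - L$
$K = 5490$ ($K = \left(62 + \left(2 - \left(1 - -2\right)\right)\right) \left(79 + 11\right) = \left(62 + \left(2 - \left(1 + 2\right)\right)\right) 90 = \left(62 + \left(2 - 3\right)\right) 90 = \left(62 - 1\right) 90 = 61 \cdot 90 = 5490$)
$\left(\left(-1\right) 24 + K\right)^{2} = \left(\left(-1\right) 24 + 5490\right)^{2} = \left(-24 + 5490\right)^{2} = 5466^{2} = 29877156$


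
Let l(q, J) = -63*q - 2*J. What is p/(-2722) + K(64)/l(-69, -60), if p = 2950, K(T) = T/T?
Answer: -6587464/6079587 ≈ -1.0835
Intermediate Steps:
K(T) = 1
p/(-2722) + K(64)/l(-69, -60) = 2950/(-2722) + 1/(-63*(-69) - 2*(-60)) = 2950*(-1/2722) + 1/(4347 + 120) = -1475/1361 + 1/4467 = -6587464/6079587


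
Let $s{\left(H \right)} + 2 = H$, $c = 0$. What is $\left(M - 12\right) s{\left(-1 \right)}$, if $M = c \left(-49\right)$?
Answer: $36$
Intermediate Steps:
$M = 0$ ($M = 0 \left(-49\right) = 0$)
$s{\left(H \right)} = -2 + H$
$\left(M - 12\right) s{\left(-1 \right)} = \left(0 - 12\right) \left(-2 - 1\right) = \left(-12\right) \left(-3\right) = 36$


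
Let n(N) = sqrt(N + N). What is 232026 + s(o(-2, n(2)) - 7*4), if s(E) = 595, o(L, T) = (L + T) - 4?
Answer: 232621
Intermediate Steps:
n(N) = sqrt(2)*sqrt(N) (n(N) = sqrt(2*N) = sqrt(2)*sqrt(N))
o(L, T) = -4 + L + T
232026 + s(o(-2, n(2)) - 7*4) = 232026 + 595 = 232621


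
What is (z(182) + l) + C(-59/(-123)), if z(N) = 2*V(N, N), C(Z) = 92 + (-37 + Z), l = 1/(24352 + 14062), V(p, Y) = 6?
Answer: 318836323/4724922 ≈ 67.480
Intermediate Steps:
l = 1/38414 ≈ 2.6032e-5
C(Z) = 55 + Z
z(N) = 12 (z(N) = 2*6 = 12)
(z(182) + l) + C(-59/(-123)) = (12 + 1/38414) + (55 - 59/(-123)) = 460969/38414 + (55 - 59*(-1/123)) = 460969/38414 + (55 + 59/123) = 460969/38414 + 6824/123 = 318836323/4724922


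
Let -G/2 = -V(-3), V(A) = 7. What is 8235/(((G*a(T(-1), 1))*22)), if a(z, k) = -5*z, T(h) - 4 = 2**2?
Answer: -1647/2464 ≈ -0.66843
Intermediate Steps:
T(h) = 8 (T(h) = 4 + 2**2 = 4 + 4 = 8)
G = 14 (G = -(-2)*7 = -2*(-7) = 14)
8235/(((G*a(T(-1), 1))*22)) = 8235/(((14*(-5*8))*22)) = 8235/(((14*(-40))*22)) = 8235/((-560*22)) = 8235/(-12320) = 8235*(-1/12320) = -1647/2464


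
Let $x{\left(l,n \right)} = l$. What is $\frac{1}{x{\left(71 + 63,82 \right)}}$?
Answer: $\frac{1}{134} \approx 0.0074627$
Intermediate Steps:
$\frac{1}{x{\left(71 + 63,82 \right)}} = \frac{1}{71 + 63} = \frac{1}{134}$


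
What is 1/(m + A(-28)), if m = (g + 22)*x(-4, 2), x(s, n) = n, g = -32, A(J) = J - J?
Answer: -1/20 ≈ -0.050000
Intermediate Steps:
A(J) = 0
m = -20 (m = (-32 + 22)*2 = -10*2 = -20)
1/(m + A(-28)) = 1/(-20 + 0) = 1/(-20) = -1/20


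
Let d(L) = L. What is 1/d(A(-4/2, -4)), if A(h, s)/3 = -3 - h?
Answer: -1/3 ≈ -0.33333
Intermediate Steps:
A(h, s) = -9 - 3*h (A(h, s) = 3*(-3 - h) = -9 - 3*h)
1/d(A(-4/2, -4)) = 1/(-9 - (-12)/2) = 1/(-9 - 3*(-2)) = 1/(-9 + 6) = 1/(-3) = -1/3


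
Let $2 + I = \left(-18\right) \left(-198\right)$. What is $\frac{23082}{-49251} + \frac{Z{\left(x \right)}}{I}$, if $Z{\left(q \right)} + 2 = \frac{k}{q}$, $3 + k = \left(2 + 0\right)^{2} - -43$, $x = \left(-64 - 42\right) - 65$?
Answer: $- \frac{2346383875}{4999813767} \approx -0.46929$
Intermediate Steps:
$x = -171$ ($x = -106 - 65 = -171$)
$I = 3562$ ($I = -2 - -3564 = -2 + 3564 = 3562$)
$k = 44$ ($k = -3 + \left(\left(2 + 0\right)^{2} - -43\right) = -3 + \left(2^{2} + 43\right) = -3 + \left(4 + 43\right) = -3 + 47 = 44$)
$Z{\left(q \right)} = -2 + \frac{44}{q}$
$\frac{23082}{-49251} + \frac{Z{\left(x \right)}}{I} = \frac{23082}{-49251} + \frac{-2 + \frac{44}{-171}}{3562} = 23082 \left(- \frac{1}{49251}\right) + \left(-2 + 44 \left(- \frac{1}{171}\right)\right) \frac{1}{3562} = - \frac{7694}{16417} + \left(-2 - \frac{44}{171}\right) \frac{1}{3562} = - \frac{7694}{16417} - \frac{193}{304551} = - \frac{2346383875}{4999813767}$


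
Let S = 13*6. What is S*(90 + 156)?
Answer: 19188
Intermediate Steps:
S = 78
S*(90 + 156) = 78*(90 + 156) = 78*246 = 19188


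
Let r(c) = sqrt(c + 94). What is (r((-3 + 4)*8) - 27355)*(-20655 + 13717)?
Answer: 189788990 - 6938*sqrt(102) ≈ 1.8972e+8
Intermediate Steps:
r(c) = sqrt(94 + c)
(r((-3 + 4)*8) - 27355)*(-20655 + 13717) = (sqrt(94 + (-3 + 4)*8) - 27355)*(-20655 + 13717) = (sqrt(94 + 1*8) - 27355)*(-6938) = (sqrt(94 + 8) - 27355)*(-6938) = (sqrt(102) - 27355)*(-6938) = (-27355 + sqrt(102))*(-6938) = 189788990 - 6938*sqrt(102)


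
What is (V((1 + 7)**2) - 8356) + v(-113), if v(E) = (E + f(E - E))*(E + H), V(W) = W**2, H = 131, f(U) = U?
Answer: -6294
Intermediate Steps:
v(E) = E*(131 + E) (v(E) = (E + (E - E))*(E + 131) = (E + 0)*(131 + E) = E*(131 + E))
(V((1 + 7)**2) - 8356) + v(-113) = (((1 + 7)**2)**2 - 8356) - 113*(131 - 113) = ((8**2)**2 - 8356) - 113*18 = (64**2 - 8356) - 2034 = (4096 - 8356) - 2034 = -4260 - 2034 = -6294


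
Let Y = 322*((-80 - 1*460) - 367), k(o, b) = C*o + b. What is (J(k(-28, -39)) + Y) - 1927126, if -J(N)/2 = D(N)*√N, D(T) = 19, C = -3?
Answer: -2219180 - 114*√5 ≈ -2.2194e+6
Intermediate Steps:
k(o, b) = b - 3*o (k(o, b) = -3*o + b = b - 3*o)
Y = -292054 (Y = 322*((-80 - 460) - 367) = 322*(-540 - 367) = 322*(-907) = -292054)
J(N) = -38*√N
(J(k(-28, -39)) + Y) - 1927126 = (-38*√(-39 - 3*(-28)) - 292054) - 1927126 = (-38*√(-39 + 84) - 292054) - 1927126 = (-114*√5 - 292054) - 1927126 = (-292054 - 114*√5) - 1927126 = -2219180 - 114*√5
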